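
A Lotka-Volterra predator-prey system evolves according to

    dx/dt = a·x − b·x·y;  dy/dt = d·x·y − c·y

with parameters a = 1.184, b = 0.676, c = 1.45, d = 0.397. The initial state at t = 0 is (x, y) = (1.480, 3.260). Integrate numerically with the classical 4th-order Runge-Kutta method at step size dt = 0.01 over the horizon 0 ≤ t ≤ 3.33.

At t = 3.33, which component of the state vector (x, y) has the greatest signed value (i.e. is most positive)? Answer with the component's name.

t=0.000: state=(1.480, 3.260)
step 1 (dt=0.01): k1=(-1.509, -2.812), k2=(-1.488, -2.809), k3=(-1.488, -2.809), k4=(-1.466, -2.806); state += dt/6·(k1+2k2+2k3+k4)
t=0.010: state=(1.465, 3.232)
t=0.020: state=(1.451, 3.204)
t=0.030: state=(1.437, 3.176)
continuing one RK4 step at a time; state shown every 20 steps (Δt=0.2):
t=0.200: state=(1.253, 2.716)
t=0.400: state=(1.137, 2.234)
t=0.600: state=(1.096, 1.825)
t=0.800: state=(1.111, 1.490)
t=1.000: state=(1.173, 1.221)
t=1.200: state=(1.279, 1.006)
t=1.400: state=(1.431, 0.838)
t=1.600: state=(1.634, 0.708)
t=1.800: state=(1.895, 0.609)
t=2.000: state=(2.223, 0.537)
t=2.200: state=(2.629, 0.487)
t=2.400: state=(3.127, 0.457)
t=2.600: state=(3.727, 0.449)
t=2.800: state=(4.442, 0.464)
t=3.000: state=(5.272, 0.510)
t=3.200: state=(6.200, 0.602)
t=3.330: state=(6.832, 0.698)
compare at T: x=6.832, y=0.698

largest component: x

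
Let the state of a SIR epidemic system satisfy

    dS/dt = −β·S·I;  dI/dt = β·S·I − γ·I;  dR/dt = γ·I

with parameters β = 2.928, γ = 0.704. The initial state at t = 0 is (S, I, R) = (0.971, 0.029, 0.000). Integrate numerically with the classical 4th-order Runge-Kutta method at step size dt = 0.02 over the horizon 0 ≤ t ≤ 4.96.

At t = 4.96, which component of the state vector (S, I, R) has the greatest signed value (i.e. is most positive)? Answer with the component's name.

largest component: R

t=0.000: state=(0.971, 0.029, 0.000)
step 1 (dt=0.02): k1=(-0.082, 0.062, 0.020), k2=(-0.084, 0.063, 0.021), k3=(-0.084, 0.063, 0.021), k4=(-0.086, 0.065, 0.021); state += dt/6·(k1+2k2+2k3+k4)
t=0.020: state=(0.969, 0.030, 0.000)
t=0.040: state=(0.968, 0.032, 0.001)
t=0.060: state=(0.966, 0.033, 0.001)
continuing one RK4 step at a time; state shown every 10 steps (Δt=0.2):
t=0.200: state=(0.951, 0.044, 0.005)
t=0.400: state=(0.921, 0.067, 0.013)
t=0.600: state=(0.878, 0.098, 0.024)
t=0.800: state=(0.819, 0.140, 0.041)
t=1.000: state=(0.744, 0.192, 0.064)
t=1.200: state=(0.653, 0.251, 0.095)
t=1.400: state=(0.554, 0.311, 0.135)
t=1.600: state=(0.454, 0.363, 0.183)
t=1.800: state=(0.363, 0.400, 0.236)
t=2.000: state=(0.285, 0.420, 0.294)
t=2.200: state=(0.223, 0.423, 0.354)
t=2.400: state=(0.174, 0.413, 0.413)
t=2.600: state=(0.138, 0.393, 0.470)
t=2.800: state=(0.110, 0.367, 0.523)
t=3.000: state=(0.090, 0.337, 0.573)
t=3.200: state=(0.074, 0.308, 0.618)
t=3.400: state=(0.063, 0.278, 0.659)
t=3.600: state=(0.054, 0.250, 0.697)
t=3.800: state=(0.047, 0.223, 0.730)
t=4.000: state=(0.041, 0.199, 0.760)
t=4.200: state=(0.037, 0.177, 0.786)
t=4.400: state=(0.033, 0.157, 0.810)
t=4.600: state=(0.031, 0.139, 0.830)
t=4.800: state=(0.028, 0.123, 0.849)
t=4.960: state=(0.027, 0.111, 0.862)
compare at T: S=0.027, I=0.111, R=0.862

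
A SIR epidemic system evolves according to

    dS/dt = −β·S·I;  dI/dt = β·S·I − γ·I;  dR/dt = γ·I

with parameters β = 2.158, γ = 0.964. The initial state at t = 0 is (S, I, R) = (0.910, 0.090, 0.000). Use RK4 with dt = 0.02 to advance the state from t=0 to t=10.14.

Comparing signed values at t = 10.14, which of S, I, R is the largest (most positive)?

largest component: R

t=0.000: state=(0.910, 0.090, 0.000)
step 1 (dt=0.02): k1=(-0.177, 0.090, 0.087), k2=(-0.178, 0.091, 0.088), k3=(-0.178, 0.091, 0.088), k4=(-0.180, 0.091, 0.089); state += dt/6·(k1+2k2+2k3+k4)
t=0.020: state=(0.906, 0.092, 0.002)
t=0.040: state=(0.903, 0.094, 0.004)
t=0.060: state=(0.899, 0.095, 0.005)
continuing one RK4 step at a time; state shown every 25 steps (Δt=0.5):
t=0.500: state=(0.804, 0.141, 0.055)
t=1.000: state=(0.671, 0.193, 0.136)
t=1.500: state=(0.534, 0.228, 0.238)
t=2.000: state=(0.415, 0.234, 0.351)
t=2.500: state=(0.325, 0.215, 0.460)
t=3.000: state=(0.262, 0.182, 0.556)
t=3.500: state=(0.220, 0.145, 0.635)
t=4.000: state=(0.191, 0.112, 0.697)
t=4.500: state=(0.172, 0.084, 0.744)
t=5.000: state=(0.159, 0.062, 0.779)
t=5.500: state=(0.150, 0.045, 0.804)
t=6.000: state=(0.144, 0.033, 0.823)
t=6.500: state=(0.140, 0.024, 0.837)
t=7.000: state=(0.137, 0.017, 0.846)
t=7.500: state=(0.135, 0.012, 0.853)
t=8.000: state=(0.133, 0.009, 0.858)
t=8.500: state=(0.132, 0.006, 0.862)
t=9.000: state=(0.132, 0.004, 0.864)
t=9.500: state=(0.131, 0.003, 0.866)
t=10.000: state=(0.131, 0.002, 0.867)
t=10.140: state=(0.131, 0.002, 0.867)
compare at T: S=0.131, I=0.002, R=0.867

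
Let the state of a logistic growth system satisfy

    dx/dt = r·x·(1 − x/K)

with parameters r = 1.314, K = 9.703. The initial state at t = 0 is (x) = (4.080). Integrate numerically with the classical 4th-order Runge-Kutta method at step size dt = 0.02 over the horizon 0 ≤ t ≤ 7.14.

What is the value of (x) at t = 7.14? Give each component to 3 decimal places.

t=0.000: state=(4.080)
step 1 (dt=0.02): k1=(3.107), k2=(3.113), k3=(3.113), k4=(3.119); state += dt/6·(k1+2k2+2k3+k4)
t=0.020: state=(4.142)
t=0.040: state=(4.205)
t=0.060: state=(4.267)
continuing one RK4 step at a time; state shown every 25 steps (Δt=0.5):
t=0.500: state=(5.660)
t=1.000: state=(7.081)
t=1.500: state=(8.140)
t=2.000: state=(8.825)
t=2.500: state=(9.227)
t=3.000: state=(9.450)
t=3.500: state=(9.570)
t=4.000: state=(9.634)
t=4.500: state=(9.667)
t=5.000: state=(9.684)
t=5.500: state=(9.693)
t=6.000: state=(9.698)
t=6.500: state=(9.700)
t=7.000: state=(9.702)
t=7.140: state=(9.702)

(x) = (9.702)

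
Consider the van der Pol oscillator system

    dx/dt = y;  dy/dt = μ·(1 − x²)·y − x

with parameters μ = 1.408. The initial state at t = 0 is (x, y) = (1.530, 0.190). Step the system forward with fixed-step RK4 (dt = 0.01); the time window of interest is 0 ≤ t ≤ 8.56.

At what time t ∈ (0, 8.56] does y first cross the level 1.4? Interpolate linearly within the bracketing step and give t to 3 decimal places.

t = 4.967

t=0.000: state=(1.530, 0.190)
step 1 (dt=0.01): k1=(0.190, -1.889), k2=(0.181, -1.873), k3=(0.181, -1.873), k4=(0.171, -1.857); state += dt/6·(k1+2k2+2k3+k4)
t=0.010: state=(1.532, 0.171)
t=0.020: state=(1.533, 0.153)
t=0.030: state=(1.535, 0.135)
continuing one RK4 step at a time; state shown every 50 steps (Δt=0.5):
t=0.500: state=(1.448, -0.426)
t=1.000: state=(1.145, -0.788)
t=1.500: state=(0.622, -1.387)
t=2.000: state=(-0.381, -2.749)
t=2.500: state=(-1.729, -1.696)
t=3.000: state=(-1.989, 0.172)
t=3.500: state=(-1.810, 0.470)
t=4.000: state=(-1.539, 0.619)
t=4.500: state=(-1.175, 0.866)
t=4.960: state=(-0.675, 1.387)
next step: t=4.970: state=(-0.661, 1.405) — y has crossed 1.4
linear interpolation between t=4.960 (1.38750) and t=4.970 (1.40507) → t≈4.967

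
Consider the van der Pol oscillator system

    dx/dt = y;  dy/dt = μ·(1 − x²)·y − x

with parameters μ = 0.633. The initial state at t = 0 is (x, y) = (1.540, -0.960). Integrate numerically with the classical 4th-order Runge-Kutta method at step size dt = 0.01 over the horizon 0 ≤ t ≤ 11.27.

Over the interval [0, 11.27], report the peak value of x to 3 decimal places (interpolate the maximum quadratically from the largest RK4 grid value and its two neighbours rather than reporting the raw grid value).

t=0.000: state=(1.540, -0.960)
step 1 (dt=0.01): k1=(-0.960, -0.707), k2=(-0.964, -0.708), k3=(-0.964, -0.708), k4=(-0.967, -0.709); state += dt/6·(k1+2k2+2k3+k4)
t=0.010: state=(1.530, -0.967)
t=0.020: state=(1.521, -0.974)
t=0.030: state=(1.511, -0.981)
continuing one RK4 step at a time; state shown every 50 steps (Δt=0.5):
t=0.500: state=(0.962, -1.377)
t=1.000: state=(0.125, -2.005)
t=1.500: state=(-0.999, -2.294)
t=2.000: state=(-1.860, -0.947)
t=2.500: state=(-1.990, 0.264)
t=3.000: state=(-1.715, 0.776)
t=3.500: state=(-1.234, 1.158)
t=4.000: state=(-0.532, 1.690)
t=4.500: state=(0.478, 2.301)
t=5.000: state=(1.558, 1.688)
t=5.500: state=(1.999, 0.157)
t=6.000: state=(1.863, -0.588)
t=6.500: state=(1.467, -0.981)
t=7.000: state=(0.872, -1.426)
t=7.500: state=(0.005, -2.067)
t=8.000: state=(-1.123, -2.207)
t=8.500: state=(-1.901, -0.762)
t=9.000: state=(-1.966, 0.342)
t=9.500: state=(-1.664, 0.819)
t=10.000: state=(-1.161, 1.209)
t=10.500: state=(-0.426, 1.769)
t=11.000: state=(0.618, 2.328)
t=11.270: state=(1.232, 2.120)
largest grid value and its neighbours: x(5.560)=2.00463, x(5.570)=2.00479, x(5.580)=2.00476
parabola through these three points peaks at t≈5.573 with x≈2.00480

max x = 2.005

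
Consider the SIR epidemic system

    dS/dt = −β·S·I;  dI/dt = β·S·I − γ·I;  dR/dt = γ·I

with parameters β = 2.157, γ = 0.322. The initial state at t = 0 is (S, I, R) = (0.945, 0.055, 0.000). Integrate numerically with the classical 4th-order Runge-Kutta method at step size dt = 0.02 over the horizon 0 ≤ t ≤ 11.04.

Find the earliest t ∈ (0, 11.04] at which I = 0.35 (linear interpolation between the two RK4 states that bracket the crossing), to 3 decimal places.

t = 1.319

t=0.000: state=(0.945, 0.055, 0.000)
step 1 (dt=0.02): k1=(-0.112, 0.094, 0.018), k2=(-0.114, 0.096, 0.018), k3=(-0.114, 0.096, 0.018), k4=(-0.116, 0.097, 0.018); state += dt/6·(k1+2k2+2k3+k4)
t=0.020: state=(0.943, 0.057, 0.000)
t=0.040: state=(0.940, 0.059, 0.001)
t=0.060: state=(0.938, 0.061, 0.001)
continuing one RK4 step at a time; state shown every 25 steps (Δt=0.5):
t=0.500: state=(0.861, 0.125, 0.014)
t=1.000: state=(0.708, 0.249, 0.043)
t=1.300: state=(0.584, 0.344, 0.072)
next step: t=1.320: state=(0.576, 0.350, 0.074) — I has crossed 0.35
linear interpolation between t=1.300 (0.34385) and t=1.320 (0.35030) → t≈1.319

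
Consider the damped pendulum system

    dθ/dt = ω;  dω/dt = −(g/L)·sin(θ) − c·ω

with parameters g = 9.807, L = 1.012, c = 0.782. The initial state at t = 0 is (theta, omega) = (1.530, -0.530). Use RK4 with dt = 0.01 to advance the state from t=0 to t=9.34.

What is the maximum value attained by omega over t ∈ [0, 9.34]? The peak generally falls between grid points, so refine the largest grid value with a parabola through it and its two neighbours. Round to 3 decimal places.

t=0.000: state=(1.530, -0.530)
step 1 (dt=0.01): k1=(-0.530, -9.268), k2=(-0.576, -9.231), k3=(-0.576, -9.231), k4=(-0.622, -9.194); state += dt/6·(k1+2k2+2k3+k4)
t=0.010: state=(1.524, -0.622)
t=0.020: state=(1.518, -0.714)
t=0.030: state=(1.510, -0.805)
continuing one RK4 step at a time; state shown every 50 steps (Δt=0.5):
t=0.500: state=(0.329, -3.557)
t=1.000: state=(-0.922, -0.715)
t=1.500: state=(-0.401, 2.273)
t=2.000: state=(0.555, 0.875)
t=2.500: state=(0.331, -1.445)
t=3.000: state=(-0.342, -0.741)
t=3.500: state=(-0.249, 0.925)
t=4.000: state=(0.215, 0.567)
t=4.500: state=(0.180, -0.594)
t=5.000: state=(-0.135, -0.417)
t=5.500: state=(-0.129, 0.381)
t=6.000: state=(0.085, 0.301)
t=6.500: state=(0.091, -0.244)
t=7.000: state=(-0.053, -0.215)
t=7.500: state=(-0.064, 0.155)
t=8.000: state=(0.033, 0.152)
t=8.500: state=(0.045, -0.098)
t=9.000: state=(-0.020, -0.107)
t=9.340: state=(-0.037, 0.012)
largest grid value and its neighbours: omega(1.580)=2.36216, omega(1.590)=2.36325, omega(1.600)=2.36209
parabola through these three points peaks at t≈1.590 with omega≈2.36325

max omega = 2.363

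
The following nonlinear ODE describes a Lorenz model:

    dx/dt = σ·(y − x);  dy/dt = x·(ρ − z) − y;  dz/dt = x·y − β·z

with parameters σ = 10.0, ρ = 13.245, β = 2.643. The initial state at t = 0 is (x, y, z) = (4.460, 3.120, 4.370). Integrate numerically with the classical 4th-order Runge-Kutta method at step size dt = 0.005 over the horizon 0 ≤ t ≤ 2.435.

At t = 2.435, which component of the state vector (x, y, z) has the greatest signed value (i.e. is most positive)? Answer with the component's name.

largest component: z

t=0.000: state=(4.460, 3.120, 4.370)
step 1 (dt=0.005): k1=(-13.400, 36.463, 2.365), k2=(-12.153, 36.048, 2.649), k3=(-12.195, 36.073, 2.652), k4=(-10.987, 35.683, 2.933); state += dt/6·(k1+2k2+2k3+k4)
t=0.005: state=(4.399, 3.300, 4.383)
t=0.010: state=(4.350, 3.477, 4.399)
t=0.015: state=(4.312, 3.650, 4.418)
continuing one RK4 step at a time; state shown every 20 steps (Δt=0.1):
t=0.100: state=(4.841, 6.412, 5.258)
t=0.200: state=(6.997, 9.481, 8.261)
t=0.300: state=(9.078, 10.287, 13.728)
t=0.400: state=(8.735, 6.849, 17.597)
t=0.500: state=(6.078, 3.185, 16.685)
t=0.600: state=(3.679, 1.915, 13.810)
t=0.700: state=(2.541, 1.953, 11.094)
t=0.800: state=(2.353, 2.509, 8.979)
t=0.900: state=(2.787, 3.490, 7.561)
t=1.000: state=(3.764, 5.024, 7.027)
t=1.100: state=(5.301, 7.083, 7.831)
t=1.200: state=(7.144, 8.874, 10.501)
t=1.300: state=(8.287, 8.606, 14.256)
t=1.400: state=(7.608, 6.055, 16.200)
t=1.500: state=(5.716, 3.778, 15.246)
t=1.600: state=(4.124, 2.961, 13.088)
t=1.700: state=(3.407, 3.105, 11.010)
t=1.800: state=(3.446, 3.796, 9.469)
t=1.900: state=(4.065, 4.939, 8.702)
t=2.000: state=(5.155, 6.428, 8.997)
t=2.100: state=(6.483, 7.762, 10.608)
t=2.200: state=(7.442, 7.937, 13.095)
t=2.300: state=(7.306, 6.555, 14.860)
t=2.400: state=(6.170, 4.824, 14.760)
t=2.435: state=(5.702, 4.387, 14.367)
compare at T: x=5.702, y=4.387, z=14.367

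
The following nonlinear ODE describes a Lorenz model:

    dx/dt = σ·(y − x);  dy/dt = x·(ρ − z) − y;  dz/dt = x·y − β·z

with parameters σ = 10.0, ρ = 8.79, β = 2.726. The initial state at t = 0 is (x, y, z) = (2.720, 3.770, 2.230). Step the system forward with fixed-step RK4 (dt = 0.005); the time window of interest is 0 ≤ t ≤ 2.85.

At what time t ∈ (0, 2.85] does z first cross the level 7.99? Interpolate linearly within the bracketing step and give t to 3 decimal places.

t = 0.304

t=0.000: state=(2.720, 3.770, 2.230)
step 1 (dt=0.005): k1=(10.500, 14.073, 4.175), k2=(10.589, 14.182, 4.343), k3=(10.590, 14.182, 4.343), k4=(10.680, 14.289, 4.512); state += dt/6·(k1+2k2+2k3+k4)
t=0.005: state=(2.773, 3.841, 2.252)
t=0.010: state=(2.827, 3.913, 2.275)
t=0.015: state=(2.882, 3.986, 2.300)
continuing one RK4 step at a time; state shown every 20 steps (Δt=0.1):
t=0.100: state=(3.953, 5.365, 3.048)
t=0.200: state=(5.473, 7.023, 4.933)
t=0.300: state=(6.804, 7.752, 7.865)
next step: t=0.305: state=(6.850, 7.742, 8.021) — z has crossed 7.99
linear interpolation between t=0.300 (7.86504) and t=0.305 (8.02123) → t≈0.304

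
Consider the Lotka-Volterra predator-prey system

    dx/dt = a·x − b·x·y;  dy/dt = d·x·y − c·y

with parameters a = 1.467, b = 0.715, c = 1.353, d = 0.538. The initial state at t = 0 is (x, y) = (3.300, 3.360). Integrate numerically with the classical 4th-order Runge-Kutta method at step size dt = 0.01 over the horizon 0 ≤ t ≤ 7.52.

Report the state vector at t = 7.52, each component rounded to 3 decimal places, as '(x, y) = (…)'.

(x, y) = (2.605, 1.051)

t=0.000: state=(3.300, 3.360)
step 1 (dt=0.01): k1=(-3.087, 1.419), k2=(-3.089, 1.394), k3=(-3.089, 1.394), k4=(-3.091, 1.369); state += dt/6·(k1+2k2+2k3+k4)
t=0.010: state=(3.269, 3.374)
t=0.020: state=(3.238, 3.387)
t=0.030: state=(3.207, 3.400)
continuing one RK4 step at a time; state shown every 25 steps (Δt=0.25):
t=0.250: state=(2.555, 3.548)
t=0.500: state=(1.970, 3.422)
t=0.750: state=(1.585, 3.092)
t=1.000: state=(1.364, 2.684)
t=1.250: state=(1.264, 2.281)
t=1.500: state=(1.253, 1.925)
t=1.750: state=(1.317, 1.630)
t=2.000: state=(1.451, 1.399)
t=2.250: state=(1.658, 1.229)
t=2.500: state=(1.942, 1.115)
t=2.750: state=(2.309, 1.057)
t=3.000: state=(2.761, 1.059)
t=3.250: state=(3.279, 1.133)
t=3.500: state=(3.813, 1.302)
t=3.750: state=(4.255, 1.600)
t=4.000: state=(4.440, 2.055)
t=4.250: state=(4.218, 2.636)
t=4.500: state=(3.608, 3.192)
t=4.750: state=(2.846, 3.513)
t=5.000: state=(2.183, 3.506)
t=5.250: state=(1.719, 3.242)
t=5.500: state=(1.437, 2.853)
t=5.750: state=(1.292, 2.441)
t=6.000: state=(1.248, 2.063)
t=6.250: state=(1.283, 1.742)
t=6.500: state=(1.388, 1.486)
t=6.750: state=(1.565, 1.291)
t=7.000: state=(1.816, 1.154)
t=7.250: state=(2.149, 1.074)
t=7.500: state=(2.568, 1.050)
t=7.520: state=(2.605, 1.051)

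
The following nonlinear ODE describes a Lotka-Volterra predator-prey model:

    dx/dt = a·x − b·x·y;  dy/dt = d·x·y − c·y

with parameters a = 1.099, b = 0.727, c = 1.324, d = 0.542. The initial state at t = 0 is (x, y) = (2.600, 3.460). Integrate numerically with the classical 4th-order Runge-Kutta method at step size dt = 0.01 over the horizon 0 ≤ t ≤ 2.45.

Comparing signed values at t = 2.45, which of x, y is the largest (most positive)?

largest component: x

t=0.000: state=(2.600, 3.460)
step 1 (dt=0.01): k1=(-3.683, 0.295), k2=(-3.659, 0.260), k3=(-3.659, 0.261), k4=(-3.636, 0.226); state += dt/6·(k1+2k2+2k3+k4)
t=0.010: state=(2.563, 3.463)
t=0.020: state=(2.527, 3.465)
t=0.030: state=(2.492, 3.466)
continuing one RK4 step at a time; state shown every 10 steps (Δt=0.1):
t=0.100: state=(2.256, 3.456)
t=0.200: state=(1.962, 3.394)
t=0.300: state=(1.718, 3.284)
t=0.400: state=(1.518, 3.140)
t=0.500: state=(1.357, 2.973)
t=0.600: state=(1.228, 2.793)
t=0.700: state=(1.126, 2.607)
t=0.800: state=(1.047, 2.422)
t=0.900: state=(0.986, 2.242)
t=1.000: state=(0.941, 2.069)
t=1.100: state=(0.909, 1.906)
t=1.200: state=(0.889, 1.753)
t=1.300: state=(0.878, 1.610)
t=1.400: state=(0.876, 1.479)
t=1.500: state=(0.882, 1.359)
t=1.600: state=(0.895, 1.249)
t=1.700: state=(0.916, 1.149)
t=1.800: state=(0.943, 1.059)
t=1.900: state=(0.978, 0.977)
t=2.000: state=(1.020, 0.903)
t=2.100: state=(1.068, 0.837)
t=2.200: state=(1.124, 0.778)
t=2.300: state=(1.188, 0.726)
t=2.400: state=(1.260, 0.680)
t=2.450: state=(1.299, 0.659)
compare at T: x=1.299, y=0.659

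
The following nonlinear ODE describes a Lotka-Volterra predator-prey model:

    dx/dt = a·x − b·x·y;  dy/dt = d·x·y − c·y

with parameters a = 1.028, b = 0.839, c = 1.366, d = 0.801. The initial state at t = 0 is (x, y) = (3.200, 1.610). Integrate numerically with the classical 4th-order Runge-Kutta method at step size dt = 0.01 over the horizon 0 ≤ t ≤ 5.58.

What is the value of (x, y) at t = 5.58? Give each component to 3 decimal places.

(x, y) = (3.212, 1.587)

t=0.000: state=(3.200, 1.610)
step 1 (dt=0.01): k1=(-1.033, 1.927), k2=(-1.057, 1.932), k3=(-1.057, 1.932), k4=(-1.081, 1.937); state += dt/6·(k1+2k2+2k3+k4)
t=0.010: state=(3.189, 1.629)
t=0.020: state=(3.178, 1.649)
t=0.030: state=(3.167, 1.668)
continuing one RK4 step at a time; state shown every 20 steps (Δt=0.2):
t=0.200: state=(2.903, 2.002)
t=0.400: state=(2.472, 2.346)
t=0.600: state=(2.008, 2.555)
t=0.800: state=(1.598, 2.593)
t=1.000: state=(1.280, 2.481)
t=1.200: state=(1.054, 2.273)
t=1.400: state=(0.903, 2.022)
t=1.600: state=(0.807, 1.763)
t=1.800: state=(0.753, 1.519)
t=2.000: state=(0.730, 1.301)
t=2.200: state=(0.733, 1.113)
t=2.400: state=(0.757, 0.954)
t=2.600: state=(0.801, 0.822)
t=2.800: state=(0.865, 0.715)
t=3.000: state=(0.950, 0.629)
t=3.200: state=(1.056, 0.562)
t=3.400: state=(1.186, 0.511)
t=3.600: state=(1.341, 0.476)
t=3.800: state=(1.523, 0.456)
t=4.000: state=(1.734, 0.450)
t=4.200: state=(1.974, 0.461)
t=4.400: state=(2.239, 0.491)
t=4.600: state=(2.522, 0.547)
t=4.800: state=(2.806, 0.638)
t=5.000: state=(3.063, 0.777)
t=5.200: state=(3.249, 0.982)
t=5.400: state=(3.309, 1.266)
t=5.580: state=(3.212, 1.587)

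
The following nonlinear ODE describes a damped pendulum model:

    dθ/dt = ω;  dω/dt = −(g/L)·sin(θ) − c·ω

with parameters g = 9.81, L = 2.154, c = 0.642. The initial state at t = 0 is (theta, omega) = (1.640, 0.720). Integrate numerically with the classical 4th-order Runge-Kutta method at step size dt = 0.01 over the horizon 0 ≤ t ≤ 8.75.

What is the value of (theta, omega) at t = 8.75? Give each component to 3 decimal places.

t=0.000: state=(1.640, 0.720)
step 1 (dt=0.01): k1=(0.720, -5.006), k2=(0.695, -4.988), k3=(0.695, -4.989), k4=(0.670, -4.971); state += dt/6·(k1+2k2+2k3+k4)
t=0.010: state=(1.647, 0.670)
t=0.020: state=(1.653, 0.621)
t=0.030: state=(1.659, 0.571)
continuing one RK4 step at a time; state shown every 50 steps (Δt=0.5):
t=0.500: state=(1.437, -1.418)
t=1.000: state=(0.381, -2.513)
t=1.500: state=(-0.681, -1.404)
t=2.000: state=(-0.902, 0.474)
t=2.500: state=(-0.348, 1.513)
t=3.000: state=(0.345, 1.024)
t=3.500: state=(0.552, -0.199)
t=4.000: state=(0.233, -0.925)
t=4.500: state=(-0.201, -0.657)
t=5.000: state=(-0.339, 0.110)
t=5.500: state=(-0.144, 0.572)
t=6.000: state=(0.124, 0.406)
t=6.500: state=(0.209, -0.071)
t=7.000: state=(0.087, -0.356)
t=7.500: state=(-0.079, -0.248)
t=8.000: state=(-0.129, 0.049)
t=8.500: state=(-0.052, 0.221)
t=8.750: state=(0.004, 0.213)

(theta, omega) = (0.004, 0.213)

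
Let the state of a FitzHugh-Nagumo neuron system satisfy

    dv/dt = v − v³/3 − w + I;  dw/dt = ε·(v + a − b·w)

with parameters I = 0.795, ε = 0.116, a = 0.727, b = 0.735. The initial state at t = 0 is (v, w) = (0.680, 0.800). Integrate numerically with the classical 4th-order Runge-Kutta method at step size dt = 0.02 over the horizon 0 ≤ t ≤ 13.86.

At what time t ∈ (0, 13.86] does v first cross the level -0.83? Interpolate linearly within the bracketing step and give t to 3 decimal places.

t = 10.029

t=0.000: state=(0.680, 0.800)
step 1 (dt=0.02): k1=(0.570, 0.095), k2=(0.572, 0.096), k3=(0.572, 0.096), k4=(0.574, 0.096); state += dt/6·(k1+2k2+2k3+k4)
t=0.020: state=(0.691, 0.802)
t=0.040: state=(0.703, 0.804)
t=0.060: state=(0.715, 0.806)
continuing one RK4 step at a time; state shown every 25 steps (Δt=0.5):
t=0.500: state=(0.981, 0.855)
t=1.000: state=(1.256, 0.924)
t=1.500: state=(1.433, 1.004)
t=2.000: state=(1.508, 1.087)
t=2.500: state=(1.518, 1.169)
t=3.000: state=(1.494, 1.248)
t=3.500: state=(1.452, 1.320)
t=4.000: state=(1.401, 1.388)
t=4.500: state=(1.344, 1.449)
t=5.000: state=(1.282, 1.504)
t=5.500: state=(1.214, 1.554)
t=6.000: state=(1.140, 1.597)
t=6.500: state=(1.058, 1.634)
t=7.000: state=(0.963, 1.665)
t=7.500: state=(0.851, 1.688)
t=8.000: state=(0.711, 1.703)
t=8.500: state=(0.526, 1.709)
t=9.000: state=(0.259, 1.702)
t=9.500: state=(-0.156, 1.676)
t=10.000: state=(-0.788, 1.621)
t=10.020: state=(-0.817, 1.618)
next step: t=10.040: state=(-0.846, 1.615) — v has crossed -0.83
linear interpolation between t=10.020 (-0.81664) and t=10.040 (-0.84586) → t≈10.029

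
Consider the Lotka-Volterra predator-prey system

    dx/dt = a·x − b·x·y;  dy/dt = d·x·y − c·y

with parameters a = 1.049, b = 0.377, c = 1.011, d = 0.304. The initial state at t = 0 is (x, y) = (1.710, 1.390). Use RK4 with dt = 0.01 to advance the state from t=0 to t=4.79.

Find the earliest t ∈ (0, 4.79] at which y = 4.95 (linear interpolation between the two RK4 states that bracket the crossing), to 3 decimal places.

t=0.000: state=(1.710, 1.390)
step 1 (dt=0.01): k1=(0.898, -0.683), k2=(0.902, -0.679), k3=(0.902, -0.679), k4=(0.907, -0.676); state += dt/6·(k1+2k2+2k3+k4)
t=0.010: state=(1.719, 1.383)
t=0.020: state=(1.728, 1.376)
t=0.030: state=(1.737, 1.370)
continuing one RK4 step at a time; state shown every 20 steps (Δt=0.2):
t=0.200: state=(1.908, 1.267)
t=0.400: state=(2.148, 1.171)
t=0.600: state=(2.432, 1.099)
t=0.800: state=(2.766, 1.051)
t=1.000: state=(3.155, 1.028)
t=1.200: state=(3.602, 1.031)
t=1.400: state=(4.106, 1.064)
t=1.600: state=(4.663, 1.135)
t=1.800: state=(5.258, 1.253)
t=2.000: state=(5.863, 1.436)
t=2.200: state=(6.428, 1.705)
t=2.400: state=(6.877, 2.089)
t=2.600: state=(7.111, 2.614)
t=2.800: state=(7.027, 3.289)
t=3.000: state=(6.570, 4.070)
t=3.200: state=(5.788, 4.847)
t=3.220: state=(5.697, 4.919)
next step: t=3.230: state=(5.651, 4.954) — y has crossed 4.95
linear interpolation between t=3.220 (4.91873) and t=3.230 (4.95397) → t≈3.229

t = 3.229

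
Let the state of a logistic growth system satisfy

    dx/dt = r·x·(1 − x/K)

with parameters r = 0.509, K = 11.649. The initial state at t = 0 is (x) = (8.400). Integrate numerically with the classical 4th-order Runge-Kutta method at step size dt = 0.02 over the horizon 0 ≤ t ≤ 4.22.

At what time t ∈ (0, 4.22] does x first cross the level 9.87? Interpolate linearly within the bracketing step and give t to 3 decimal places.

t = 1.500

t=0.000: state=(8.400)
step 1 (dt=0.02): k1=(1.192), k2=(1.190), k3=(1.190), k4=(1.187); state += dt/6·(k1+2k2+2k3+k4)
t=0.020: state=(8.424)
t=0.040: state=(8.447)
t=0.060: state=(8.471)
continuing one RK4 step at a time; state shown every 10 steps (Δt=0.2):
t=0.200: state=(8.633)
t=0.400: state=(8.855)
t=0.600: state=(9.065)
t=0.800: state=(9.264)
t=1.000: state=(9.452)
t=1.200: state=(9.627)
t=1.400: state=(9.792)
t=1.500: state=(9.870)
next step: t=1.520: state=(9.885) — x has crossed 9.87
linear interpolation between t=1.500 (9.86990) and t=1.520 (9.88519) → t≈1.500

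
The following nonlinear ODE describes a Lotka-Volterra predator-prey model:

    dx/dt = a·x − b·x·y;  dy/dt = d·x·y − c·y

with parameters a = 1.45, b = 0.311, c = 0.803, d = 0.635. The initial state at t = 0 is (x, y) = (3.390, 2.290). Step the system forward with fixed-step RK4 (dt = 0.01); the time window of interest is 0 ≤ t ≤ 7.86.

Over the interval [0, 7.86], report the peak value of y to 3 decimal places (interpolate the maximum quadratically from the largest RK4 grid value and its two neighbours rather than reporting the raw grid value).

max y = 11.680

t=0.000: state=(3.390, 2.290)
step 1 (dt=0.01): k1=(2.501, 3.091), k2=(2.494, 3.130), k3=(2.494, 3.130), k4=(2.486, 3.170); state += dt/6·(k1+2k2+2k3+k4)
t=0.010: state=(3.415, 2.321)
t=0.020: state=(3.440, 2.353)
t=0.030: state=(3.464, 2.386)
continuing one RK4 step at a time; state shown every 50 steps (Δt=0.5):
t=0.500: state=(4.066, 5.222)
t=1.000: state=(2.474, 10.405)
t=1.500: state=(0.871, 11.413)
t=2.000: state=(0.359, 9.127)
t=2.500: state=(0.218, 6.664)
t=3.000: state=(0.187, 4.748)
t=3.500: state=(0.207, 3.379)
t=4.000: state=(0.273, 2.437)
t=4.500: state=(0.406, 1.813)
t=5.000: state=(0.653, 1.430)
t=5.500: state=(1.097, 1.255)
t=6.000: state=(1.861, 1.330)
t=6.500: state=(3.017, 1.913)
t=7.000: state=(4.054, 4.024)
t=7.500: state=(3.115, 9.029)
t=7.860: state=(1.614, 11.541)
largest grid value and its neighbours: y(1.320)=11.67977, y(1.330)=11.68013, y(1.340)=11.67845
parabola through these three points peaks at t≈1.327 with y≈11.68024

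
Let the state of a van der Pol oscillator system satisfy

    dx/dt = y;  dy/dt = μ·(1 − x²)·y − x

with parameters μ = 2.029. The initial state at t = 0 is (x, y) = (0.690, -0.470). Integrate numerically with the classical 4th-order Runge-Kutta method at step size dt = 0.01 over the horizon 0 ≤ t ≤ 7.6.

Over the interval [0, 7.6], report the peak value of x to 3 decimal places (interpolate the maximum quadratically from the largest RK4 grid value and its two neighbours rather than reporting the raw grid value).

max x = 2.020

t=0.000: state=(0.690, -0.470)
step 1 (dt=0.01): k1=(-0.470, -1.190), k2=(-0.476, -1.197), k3=(-0.476, -1.197), k4=(-0.482, -1.204); state += dt/6·(k1+2k2+2k3+k4)
t=0.010: state=(0.685, -0.482)
t=0.020: state=(0.680, -0.494)
t=0.030: state=(0.675, -0.506)
continuing one RK4 step at a time; state shown every 25 steps (Δt=0.25):
t=0.250: state=(0.531, -0.826)
t=0.500: state=(0.260, -1.389)
t=0.750: state=(-0.194, -2.306)
t=1.000: state=(-0.891, -3.115)
t=1.250: state=(-1.578, -2.016)
t=1.500: state=(-1.864, -0.437)
t=1.750: state=(-1.885, 0.144)
t=2.000: state=(-1.824, 0.309)
t=2.250: state=(-1.738, 0.374)
t=2.500: state=(-1.639, 0.422)
t=2.750: state=(-1.527, 0.476)
t=3.000: state=(-1.399, 0.547)
t=3.250: state=(-1.250, 0.650)
t=3.500: state=(-1.069, 0.813)
t=3.750: state=(-0.834, 1.095)
t=4.000: state=(-0.500, 1.634)
t=4.250: state=(0.026, 2.683)
t=4.500: state=(0.862, 3.841)
t=4.750: state=(1.699, 2.325)
t=5.000: state=(2.000, 0.371)
t=5.250: state=(2.007, -0.177)
t=5.500: state=(1.944, -0.300)
t=5.750: state=(1.863, -0.344)
t=6.000: state=(1.773, -0.377)
t=6.250: state=(1.674, -0.413)
t=6.500: state=(1.565, -0.460)
t=6.750: state=(1.443, -0.522)
t=7.000: state=(1.302, -0.612)
t=7.250: state=(1.133, -0.751)
t=7.500: state=(0.919, -0.985)
t=7.600: state=(0.813, -1.124)
largest grid value and its neighbours: x(5.110)=2.01987, x(5.120)=2.02004, x(5.130)=2.01999
parabola through these three points peaks at t≈5.123 with x≈2.02004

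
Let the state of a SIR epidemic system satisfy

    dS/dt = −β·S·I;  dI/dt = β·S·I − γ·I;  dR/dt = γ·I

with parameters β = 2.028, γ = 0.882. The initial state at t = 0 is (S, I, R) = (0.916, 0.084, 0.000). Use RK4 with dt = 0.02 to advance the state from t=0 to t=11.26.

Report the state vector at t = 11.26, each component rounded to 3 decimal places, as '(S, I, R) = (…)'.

(S, I, R) = (0.122, 0.002, 0.876)

t=0.000: state=(0.916, 0.084, 0.000)
step 1 (dt=0.02): k1=(-0.156, 0.082, 0.074), k2=(-0.157, 0.082, 0.075), k3=(-0.157, 0.082, 0.075), k4=(-0.159, 0.083, 0.076); state += dt/6·(k1+2k2+2k3+k4)
t=0.020: state=(0.913, 0.086, 0.001)
t=0.040: state=(0.910, 0.087, 0.003)
t=0.060: state=(0.906, 0.089, 0.005)
continuing one RK4 step at a time; state shown every 25 steps (Δt=0.5):
t=0.500: state=(0.822, 0.131, 0.047)
t=1.000: state=(0.701, 0.183, 0.116)
t=1.500: state=(0.570, 0.224, 0.206)
t=2.000: state=(0.449, 0.241, 0.310)
t=2.500: state=(0.353, 0.232, 0.415)
t=3.000: state=(0.282, 0.206, 0.512)
t=3.500: state=(0.233, 0.172, 0.595)
t=4.000: state=(0.199, 0.137, 0.663)
t=4.500: state=(0.176, 0.107, 0.717)
t=5.000: state=(0.160, 0.081, 0.758)
t=5.500: state=(0.149, 0.061, 0.790)
t=6.000: state=(0.141, 0.046, 0.813)
t=6.500: state=(0.136, 0.034, 0.830)
t=7.000: state=(0.132, 0.025, 0.843)
t=7.500: state=(0.129, 0.018, 0.853)
t=8.000: state=(0.127, 0.013, 0.860)
t=8.500: state=(0.125, 0.010, 0.865)
t=9.000: state=(0.124, 0.007, 0.869)
t=9.500: state=(0.124, 0.005, 0.871)
t=10.000: state=(0.123, 0.004, 0.873)
t=10.500: state=(0.123, 0.003, 0.875)
t=11.000: state=(0.122, 0.002, 0.876)
t=11.260: state=(0.122, 0.002, 0.876)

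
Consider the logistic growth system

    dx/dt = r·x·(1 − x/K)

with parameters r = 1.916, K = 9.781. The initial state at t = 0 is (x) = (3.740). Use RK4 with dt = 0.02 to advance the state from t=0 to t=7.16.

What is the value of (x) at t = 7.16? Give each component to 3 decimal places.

(x) = (9.781)

t=0.000: state=(3.740)
step 1 (dt=0.02): k1=(4.426), k2=(4.445), k3=(4.445), k4=(4.464); state += dt/6·(k1+2k2+2k3+k4)
t=0.020: state=(3.829)
t=0.040: state=(3.919)
t=0.060: state=(4.009)
continuing one RK4 step at a time; state shown every 25 steps (Δt=0.5):
t=0.500: state=(6.039)
t=1.000: state=(7.902)
t=1.500: state=(8.963)
t=2.000: state=(9.450)
t=2.500: state=(9.651)
t=3.000: state=(9.731)
t=3.500: state=(9.762)
t=4.000: state=(9.774)
t=4.500: state=(9.778)
t=5.000: state=(9.780)
t=5.500: state=(9.781)
t=6.000: state=(9.781)
t=6.500: state=(9.781)
t=7.000: state=(9.781)
t=7.160: state=(9.781)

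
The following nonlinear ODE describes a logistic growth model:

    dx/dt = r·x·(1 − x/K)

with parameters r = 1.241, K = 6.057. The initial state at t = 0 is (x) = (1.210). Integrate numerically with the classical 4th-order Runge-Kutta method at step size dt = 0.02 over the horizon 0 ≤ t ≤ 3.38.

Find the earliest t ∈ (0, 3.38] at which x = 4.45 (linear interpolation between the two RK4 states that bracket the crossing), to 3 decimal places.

t = 1.939

t=0.000: state=(1.210)
step 1 (dt=0.02): k1=(1.202), k2=(1.211), k3=(1.211), k4=(1.220); state += dt/6·(k1+2k2+2k3+k4)
t=0.020: state=(1.234)
t=0.040: state=(1.259)
t=0.060: state=(1.284)
continuing one RK4 step at a time; state shown every 10 steps (Δt=0.2):
t=0.200: state=(1.468)
t=0.400: state=(1.762)
t=0.600: state=(2.087)
t=0.800: state=(2.438)
t=1.000: state=(2.807)
t=1.200: state=(3.182)
t=1.400: state=(3.553)
t=1.600: state=(3.908)
t=1.800: state=(4.238)
t=1.920: state=(4.422)
next step: t=1.940: state=(4.451) — x has crossed 4.45
linear interpolation between t=1.920 (4.42204) and t=1.940 (4.45149) → t≈1.939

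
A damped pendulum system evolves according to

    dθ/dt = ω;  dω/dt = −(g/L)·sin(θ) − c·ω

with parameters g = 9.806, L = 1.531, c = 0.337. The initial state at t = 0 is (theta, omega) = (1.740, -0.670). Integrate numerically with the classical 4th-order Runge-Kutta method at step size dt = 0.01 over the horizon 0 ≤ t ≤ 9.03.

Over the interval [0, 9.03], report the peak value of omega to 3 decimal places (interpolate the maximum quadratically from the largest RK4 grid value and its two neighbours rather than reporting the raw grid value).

t=0.000: state=(1.740, -0.670)
step 1 (dt=0.01): k1=(-0.670, -6.088), k2=(-0.700, -6.081), k3=(-0.700, -6.081), k4=(-0.731, -6.075); state += dt/6·(k1+2k2+2k3+k4)
t=0.010: state=(1.733, -0.731)
t=0.020: state=(1.725, -0.791)
t=0.030: state=(1.717, -0.852)
continuing one RK4 step at a time; state shown every 50 steps (Δt=0.5):
t=0.500: state=(0.694, -3.282)
t=1.000: state=(-0.902, -2.322)
t=1.500: state=(-1.282, 0.794)
t=2.000: state=(-0.281, 2.795)
t=2.500: state=(0.882, 1.322)
t=3.000: state=(0.859, -1.331)
t=3.500: state=(-0.146, -2.166)
t=4.000: state=(-0.817, -0.262)
t=4.500: state=(-0.415, 1.643)
t=5.000: state=(0.429, 1.288)
t=5.500: state=(0.613, -0.580)
t=6.000: state=(0.018, -1.471)
t=6.500: state=(-0.507, -0.385)
t=7.000: state=(-0.318, 1.005)
t=7.500: state=(0.240, 0.929)
t=8.000: state=(0.409, -0.306)
t=8.500: state=(0.035, -0.969)
t=9.000: state=(-0.325, -0.298)
t=9.030: state=(-0.333, -0.233)
largest grid value and its neighbours: omega(2.040)=2.81455, omega(2.050)=2.81491, omega(2.060)=2.81348
parabola through these three points peaks at t≈2.047 with omega≈2.81499

max omega = 2.815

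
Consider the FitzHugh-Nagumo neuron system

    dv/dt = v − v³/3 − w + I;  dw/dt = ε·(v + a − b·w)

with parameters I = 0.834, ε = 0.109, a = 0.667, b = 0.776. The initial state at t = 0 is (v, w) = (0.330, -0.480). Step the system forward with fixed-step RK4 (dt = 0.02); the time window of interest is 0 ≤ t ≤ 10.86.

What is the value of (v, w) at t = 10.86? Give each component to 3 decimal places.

t=0.000: state=(0.330, -0.480)
step 1 (dt=0.02): k1=(1.632, 0.149), k2=(1.645, 0.151), k3=(1.645, 0.151), k4=(1.658, 0.153); state += dt/6·(k1+2k2+2k3+k4)
t=0.020: state=(0.363, -0.477)
t=0.040: state=(0.396, -0.474)
t=0.060: state=(0.430, -0.471)
continuing one RK4 step at a time; state shown every 25 steps (Δt=0.5):
t=0.500: state=(1.247, -0.383)
t=1.000: state=(1.895, -0.245)
t=1.500: state=(2.058, -0.092)
t=2.000: state=(2.054, 0.057)
t=2.500: state=(2.017, 0.199)
t=3.000: state=(1.974, 0.333)
t=3.500: state=(1.929, 0.459)
t=4.000: state=(1.885, 0.577)
t=4.500: state=(1.840, 0.688)
t=5.000: state=(1.795, 0.792)
t=5.500: state=(1.749, 0.890)
t=6.000: state=(1.704, 0.981)
t=6.500: state=(1.658, 1.065)
t=7.000: state=(1.611, 1.144)
t=7.500: state=(1.564, 1.217)
t=8.000: state=(1.517, 1.284)
t=8.500: state=(1.468, 1.346)
t=9.000: state=(1.418, 1.403)
t=9.500: state=(1.366, 1.455)
t=10.000: state=(1.313, 1.502)
t=10.500: state=(1.257, 1.544)
t=10.860: state=(1.215, 1.571)

(v, w) = (1.215, 1.571)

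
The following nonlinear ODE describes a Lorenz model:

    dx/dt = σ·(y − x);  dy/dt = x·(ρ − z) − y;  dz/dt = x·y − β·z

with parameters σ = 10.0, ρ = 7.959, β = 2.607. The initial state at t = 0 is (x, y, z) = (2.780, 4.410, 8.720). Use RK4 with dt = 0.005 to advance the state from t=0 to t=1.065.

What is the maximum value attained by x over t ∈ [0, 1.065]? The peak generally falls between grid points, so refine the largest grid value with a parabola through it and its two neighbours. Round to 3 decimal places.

max x = 4.644

t=0.000: state=(2.780, 4.410, 8.720)
step 1 (dt=0.005): k1=(16.300, -6.526, -10.473), k2=(15.729, -6.466, -10.271), k3=(15.745, -6.467, -10.278), k4=(15.189, -6.406, -10.085); state += dt/6·(k1+2k2+2k3+k4)
t=0.005: state=(2.859, 4.378, 8.669)
t=0.010: state=(2.932, 4.346, 8.619)
t=0.015: state=(3.000, 4.315, 8.571)
continuing one RK4 step at a time; state shown every 10 steps (Δt=0.05):
t=0.050: state=(3.357, 4.116, 8.274)
t=0.100: state=(3.606, 3.894, 7.919)
t=0.150: state=(3.684, 3.740, 7.604)
t=0.200: state=(3.684, 3.648, 7.312)
t=0.250: state=(3.660, 3.611, 7.043)
t=0.300: state=(3.641, 3.620, 6.800)
t=0.350: state=(3.642, 3.668, 6.590)
t=0.400: state=(3.669, 3.749, 6.420)
t=0.450: state=(3.722, 3.856, 6.293)
t=0.500: state=(3.801, 3.981, 6.215)
t=0.550: state=(3.901, 4.118, 6.187)
t=0.600: state=(4.016, 4.258, 6.208)
t=0.650: state=(4.140, 4.392, 6.277)
t=0.700: state=(4.266, 4.512, 6.388)
t=0.750: state=(4.384, 4.608, 6.533)
t=0.800: state=(4.487, 4.674, 6.701)
t=0.850: state=(4.568, 4.704, 6.879)
t=0.900: state=(4.622, 4.697, 7.052)
t=0.950: state=(4.643, 4.655, 7.207)
t=1.000: state=(4.634, 4.583, 7.331)
t=1.050: state=(4.595, 4.491, 7.417)
t=1.065: state=(4.578, 4.460, 7.435)
largest grid value and its neighbours: x(0.955)=4.64388, x(0.960)=4.64398, x(0.965)=4.64376
parabola through these three points peaks at t≈0.959 with x≈4.64399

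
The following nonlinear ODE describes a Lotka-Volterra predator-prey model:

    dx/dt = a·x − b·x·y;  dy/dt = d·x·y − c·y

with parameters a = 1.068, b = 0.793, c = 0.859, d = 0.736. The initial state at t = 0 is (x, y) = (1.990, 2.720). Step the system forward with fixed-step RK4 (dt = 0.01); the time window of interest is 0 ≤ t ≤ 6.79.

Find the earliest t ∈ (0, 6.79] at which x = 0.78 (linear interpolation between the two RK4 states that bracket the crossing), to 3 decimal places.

t=0.000: state=(1.990, 2.720)
step 1 (dt=0.01): k1=(-2.167, 1.647), k2=(-2.168, 1.631), k3=(-2.168, 1.631), k4=(-2.169, 1.614); state += dt/6·(k1+2k2+2k3+k4)
t=0.010: state=(1.968, 2.736)
t=0.020: state=(1.947, 2.752)
t=0.030: state=(1.925, 2.768)
continuing one RK4 step at a time; state shown every 25 steps (Δt=0.25):
t=0.250: state=(1.466, 3.013)
t=0.500: state=(1.045, 3.056)
t=0.720: state=(0.783, 2.930)
next step: t=0.730: state=(0.773, 2.922) — x has crossed 0.78
linear interpolation between t=0.720 (0.78287) and t=0.730 (0.77313) → t≈0.723

t = 0.723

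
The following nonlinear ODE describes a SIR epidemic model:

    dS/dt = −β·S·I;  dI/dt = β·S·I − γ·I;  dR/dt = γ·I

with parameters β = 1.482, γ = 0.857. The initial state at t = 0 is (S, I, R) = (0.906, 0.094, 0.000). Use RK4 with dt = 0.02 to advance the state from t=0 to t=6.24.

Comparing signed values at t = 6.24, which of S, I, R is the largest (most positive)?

t=0.000: state=(0.906, 0.094, 0.000)
step 1 (dt=0.02): k1=(-0.126, 0.046, 0.081), k2=(-0.127, 0.046, 0.081), k3=(-0.127, 0.046, 0.081), k4=(-0.127, 0.046, 0.081); state += dt/6·(k1+2k2+2k3+k4)
t=0.020: state=(0.903, 0.095, 0.002)
t=0.040: state=(0.901, 0.096, 0.003)
t=0.060: state=(0.898, 0.097, 0.005)
continuing one RK4 step at a time; state shown every 25 steps (Δt=0.5):
t=0.500: state=(0.838, 0.117, 0.045)
t=1.000: state=(0.762, 0.138, 0.100)
t=1.500: state=(0.684, 0.153, 0.163)
t=2.000: state=(0.608, 0.161, 0.230)
t=2.500: state=(0.540, 0.161, 0.300)
t=3.000: state=(0.480, 0.153, 0.367)
t=3.500: state=(0.431, 0.139, 0.430)
t=4.000: state=(0.391, 0.123, 0.486)
t=4.500: state=(0.359, 0.106, 0.535)
t=5.000: state=(0.334, 0.089, 0.577)
t=5.500: state=(0.315, 0.074, 0.612)
t=6.000: state=(0.299, 0.060, 0.640)
t=6.240: state=(0.293, 0.055, 0.652)
compare at T: S=0.293, I=0.055, R=0.652

largest component: R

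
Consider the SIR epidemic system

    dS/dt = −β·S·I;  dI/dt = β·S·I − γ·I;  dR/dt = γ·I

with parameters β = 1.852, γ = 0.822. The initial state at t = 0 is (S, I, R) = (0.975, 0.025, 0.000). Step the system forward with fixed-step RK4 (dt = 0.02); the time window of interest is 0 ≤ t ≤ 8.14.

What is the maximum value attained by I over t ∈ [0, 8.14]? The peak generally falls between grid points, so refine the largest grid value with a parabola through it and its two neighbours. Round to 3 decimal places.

max I = 0.207

t=0.000: state=(0.975, 0.025, 0.000)
step 1 (dt=0.02): k1=(-0.045, 0.025, 0.021), k2=(-0.046, 0.025, 0.021), k3=(-0.046, 0.025, 0.021), k4=(-0.046, 0.025, 0.021); state += dt/6·(k1+2k2+2k3+k4)
t=0.020: state=(0.974, 0.025, 0.000)
t=0.040: state=(0.973, 0.026, 0.001)
t=0.060: state=(0.972, 0.027, 0.001)
continuing one RK4 step at a time; state shown every 25 steps (Δt=0.5):
t=0.500: state=(0.946, 0.040, 0.013)
t=1.000: state=(0.903, 0.063, 0.034)
t=1.500: state=(0.840, 0.094, 0.066)
t=2.000: state=(0.757, 0.131, 0.112)
t=2.500: state=(0.659, 0.167, 0.174)
t=3.000: state=(0.557, 0.194, 0.248)
t=3.500: state=(0.462, 0.206, 0.331)
t=4.000: state=(0.382, 0.202, 0.416)
t=4.500: state=(0.319, 0.185, 0.496)
t=5.000: state=(0.272, 0.161, 0.567)
t=5.500: state=(0.237, 0.135, 0.628)
t=6.000: state=(0.212, 0.110, 0.678)
t=6.500: state=(0.193, 0.088, 0.719)
t=7.000: state=(0.179, 0.069, 0.751)
t=7.500: state=(0.170, 0.054, 0.776)
t=8.000: state=(0.162, 0.042, 0.796)
t=8.140: state=(0.161, 0.039, 0.801)
largest grid value and its neighbours: I(3.580)=0.20684, I(3.600)=0.20686, I(3.620)=0.20686
parabola through these three points peaks at t≈3.606 with I≈0.20687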